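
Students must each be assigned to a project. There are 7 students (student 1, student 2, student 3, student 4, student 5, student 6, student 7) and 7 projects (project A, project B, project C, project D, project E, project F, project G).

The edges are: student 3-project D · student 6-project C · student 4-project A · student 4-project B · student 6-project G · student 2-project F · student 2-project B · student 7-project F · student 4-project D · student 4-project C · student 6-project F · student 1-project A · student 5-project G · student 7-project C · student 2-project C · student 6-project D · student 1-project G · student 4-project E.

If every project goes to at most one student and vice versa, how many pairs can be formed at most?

7

A valid assignment of size 7: student 1-project A, student 2-project B, student 3-project D, student 4-project E, student 5-project G, student 6-project F, student 7-project C.
All 7 students are matched, so no larger matching exists.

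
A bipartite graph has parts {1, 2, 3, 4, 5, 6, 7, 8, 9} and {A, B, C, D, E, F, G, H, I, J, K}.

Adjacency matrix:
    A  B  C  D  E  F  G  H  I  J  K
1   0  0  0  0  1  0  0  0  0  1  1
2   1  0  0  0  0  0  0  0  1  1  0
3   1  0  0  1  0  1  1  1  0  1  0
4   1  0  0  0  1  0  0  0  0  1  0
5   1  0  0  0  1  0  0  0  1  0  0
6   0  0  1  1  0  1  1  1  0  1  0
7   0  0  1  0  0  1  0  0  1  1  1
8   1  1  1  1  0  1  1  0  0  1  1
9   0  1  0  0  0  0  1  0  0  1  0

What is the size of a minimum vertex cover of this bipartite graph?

A maximum matching has 9 edges (e.g. 1–K, 2–I, 3–H, 4–A, 5–E, 6–G, 7–F, 8–J, 9–B).
By König's theorem the minimum vertex cover has the same size. One such cover is {1, 2, 3, 4, 5, 6, 7, 8, 9}.

9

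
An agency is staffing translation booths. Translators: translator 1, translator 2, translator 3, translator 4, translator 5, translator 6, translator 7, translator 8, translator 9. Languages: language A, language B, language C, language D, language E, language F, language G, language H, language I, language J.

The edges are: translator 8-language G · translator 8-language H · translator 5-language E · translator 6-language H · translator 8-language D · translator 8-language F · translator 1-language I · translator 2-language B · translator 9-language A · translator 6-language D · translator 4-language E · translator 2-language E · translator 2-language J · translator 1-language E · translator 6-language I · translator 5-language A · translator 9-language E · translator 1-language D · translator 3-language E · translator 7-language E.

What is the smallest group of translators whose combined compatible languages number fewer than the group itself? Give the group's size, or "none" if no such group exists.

Take S = {translator 3, translator 4}. Its neighbourhood is {language E}, so |N(S)| = 1 < |S| = 2.
No single vertex violates Hall's condition since each has at least one neighbour, so 2 is the minimum.

2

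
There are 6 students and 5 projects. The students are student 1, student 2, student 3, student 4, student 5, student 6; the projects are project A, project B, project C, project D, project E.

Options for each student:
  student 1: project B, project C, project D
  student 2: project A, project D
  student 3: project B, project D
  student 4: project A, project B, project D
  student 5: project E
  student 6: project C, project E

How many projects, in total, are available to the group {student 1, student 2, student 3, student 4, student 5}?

The union of neighbours of {student 1, student 2, student 3, student 4, student 5} is {project A, project B, project C, project D, project E}, which has 5 elements.
Since |N(S)| = 5 ≥ |S| = 5, Hall's condition holds for this subset.

5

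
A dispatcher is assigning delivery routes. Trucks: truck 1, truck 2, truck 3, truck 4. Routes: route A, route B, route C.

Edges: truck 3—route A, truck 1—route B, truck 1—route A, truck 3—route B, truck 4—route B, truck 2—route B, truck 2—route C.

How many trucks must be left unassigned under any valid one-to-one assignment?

One maximum matching: truck 1-route A, truck 2-route C, truck 3-route B.
The set {truck 1, truck 3, truck 4} has only 2 neighbours ({route A, route B}), so by Hall's theorem at most 3 of the 4 trucks can be matched.
That matches 3 of the 4, leaving 1 unmatched; no matching can do better.

1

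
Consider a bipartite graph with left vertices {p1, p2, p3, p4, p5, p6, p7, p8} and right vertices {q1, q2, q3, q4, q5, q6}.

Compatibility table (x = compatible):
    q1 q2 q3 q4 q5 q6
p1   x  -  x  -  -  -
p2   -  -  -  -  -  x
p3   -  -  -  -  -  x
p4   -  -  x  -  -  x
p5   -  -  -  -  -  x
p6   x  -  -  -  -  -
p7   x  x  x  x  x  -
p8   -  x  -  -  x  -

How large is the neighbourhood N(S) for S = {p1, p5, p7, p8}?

The union of neighbours of {p1, p5, p7, p8} is {q1, q2, q3, q4, q5, q6}, which has 6 elements.
Since |N(S)| = 6 ≥ |S| = 4, Hall's condition holds for this subset.

6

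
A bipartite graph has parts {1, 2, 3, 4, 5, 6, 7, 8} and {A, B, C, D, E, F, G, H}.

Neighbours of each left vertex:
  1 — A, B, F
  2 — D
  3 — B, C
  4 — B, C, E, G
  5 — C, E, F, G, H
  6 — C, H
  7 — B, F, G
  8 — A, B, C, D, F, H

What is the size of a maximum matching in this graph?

8

One maximum matching: 1-F, 2-D, 3-C, 4-E, 5-G, 6-H, 7-B, 8-A.
This saturates every left vertex, so 8 is the maximum.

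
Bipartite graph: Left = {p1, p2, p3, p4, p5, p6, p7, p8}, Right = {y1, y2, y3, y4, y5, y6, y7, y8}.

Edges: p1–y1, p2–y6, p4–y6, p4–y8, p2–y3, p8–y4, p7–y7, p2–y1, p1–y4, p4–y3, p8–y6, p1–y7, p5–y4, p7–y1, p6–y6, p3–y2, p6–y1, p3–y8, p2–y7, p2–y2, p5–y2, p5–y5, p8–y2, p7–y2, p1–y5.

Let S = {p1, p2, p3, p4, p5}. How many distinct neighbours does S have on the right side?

The union of neighbours of {p1, p2, p3, p4, p5} is {y1, y2, y3, y4, y5, y6, y7, y8}, which has 8 elements.
Since |N(S)| = 8 ≥ |S| = 5, Hall's condition holds for this subset.

8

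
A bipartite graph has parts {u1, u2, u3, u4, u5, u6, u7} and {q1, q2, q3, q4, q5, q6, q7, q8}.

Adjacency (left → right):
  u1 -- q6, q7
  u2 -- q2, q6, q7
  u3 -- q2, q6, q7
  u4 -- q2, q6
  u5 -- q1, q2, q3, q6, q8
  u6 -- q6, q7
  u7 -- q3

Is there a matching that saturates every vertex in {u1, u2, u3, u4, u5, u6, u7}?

No

The set {u1, u2, u3, u4, u6} has only 3 neighbours ({q2, q6, q7}), so by Hall's theorem at most 5 of the 7 left vertices can be matched.
Hence no matching covers every left vertex.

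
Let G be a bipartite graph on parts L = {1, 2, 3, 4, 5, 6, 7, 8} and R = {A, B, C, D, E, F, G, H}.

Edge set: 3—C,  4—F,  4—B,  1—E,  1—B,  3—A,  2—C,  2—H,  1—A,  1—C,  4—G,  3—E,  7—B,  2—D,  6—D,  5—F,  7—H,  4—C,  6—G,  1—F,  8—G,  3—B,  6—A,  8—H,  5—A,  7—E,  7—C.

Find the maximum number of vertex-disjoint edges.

For example, pair 1–E, 2–C, 3–B, 4–F, 5–A, 6–D, 7–H, 8–G.
All 8 left vertices are matched, so no larger matching exists.

8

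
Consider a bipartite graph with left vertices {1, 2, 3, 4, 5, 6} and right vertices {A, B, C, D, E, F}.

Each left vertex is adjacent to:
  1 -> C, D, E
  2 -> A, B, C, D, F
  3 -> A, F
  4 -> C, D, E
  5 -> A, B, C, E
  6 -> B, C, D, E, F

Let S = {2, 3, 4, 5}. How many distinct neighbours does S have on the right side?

The union of neighbours of {2, 3, 4, 5} is {A, B, C, D, E, F}, which has 6 elements.
Since |N(S)| = 6 ≥ |S| = 4, Hall's condition holds for this subset.

6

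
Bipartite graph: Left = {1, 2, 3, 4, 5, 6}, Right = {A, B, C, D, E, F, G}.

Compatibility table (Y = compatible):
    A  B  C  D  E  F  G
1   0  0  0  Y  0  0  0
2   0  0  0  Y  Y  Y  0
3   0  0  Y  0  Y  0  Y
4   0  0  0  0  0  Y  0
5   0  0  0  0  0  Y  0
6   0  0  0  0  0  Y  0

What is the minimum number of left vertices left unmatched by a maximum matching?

One maximum matching: 1→D, 2→E, 3→C, 4→F.
The set {4, 5, 6} has only 1 neighbour ({F}), so by Hall's theorem at most 4 of the 6 left vertices can be matched.
That matches 4 of the 6, leaving 2 unmatched; no matching can do better.

2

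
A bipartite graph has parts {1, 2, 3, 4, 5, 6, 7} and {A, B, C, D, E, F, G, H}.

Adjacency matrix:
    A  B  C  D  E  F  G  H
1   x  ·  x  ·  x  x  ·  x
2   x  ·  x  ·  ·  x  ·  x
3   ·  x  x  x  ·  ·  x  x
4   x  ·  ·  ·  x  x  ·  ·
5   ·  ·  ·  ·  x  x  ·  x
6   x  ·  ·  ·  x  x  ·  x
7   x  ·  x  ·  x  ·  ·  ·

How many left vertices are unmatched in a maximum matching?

1

For example, pair 1–A, 2–C, 3–G, 4–F, 5–E, 6–H.
The set {1, 2, 4, 5, 6, 7} has only 5 neighbours ({A, C, E, F, H}), so by Hall's theorem at most 6 of the 7 left vertices can be matched.
That matches 6 of the 7, leaving 1 unmatched; no matching can do better.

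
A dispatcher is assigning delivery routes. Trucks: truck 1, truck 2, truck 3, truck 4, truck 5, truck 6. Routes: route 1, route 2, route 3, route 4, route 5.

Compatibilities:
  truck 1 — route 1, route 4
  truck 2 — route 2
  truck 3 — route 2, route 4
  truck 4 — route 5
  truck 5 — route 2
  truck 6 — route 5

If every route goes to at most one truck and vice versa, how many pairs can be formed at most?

For example, pair truck 1→route 1, truck 2→route 2, truck 3→route 4, truck 4→route 5.
The set {truck 2, truck 4, truck 5, truck 6} has only 2 neighbours ({route 2, route 5}), so by Hall's theorem at most 4 of the 6 trucks can be matched.

4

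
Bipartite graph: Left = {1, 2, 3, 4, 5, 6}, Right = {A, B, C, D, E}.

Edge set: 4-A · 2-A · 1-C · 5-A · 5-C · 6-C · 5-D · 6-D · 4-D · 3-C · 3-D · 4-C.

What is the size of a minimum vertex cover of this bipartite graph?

The 3 edges 1–C, 2–A, 3–D form a matching, so any vertex cover needs at least 3 vertices (one per matched edge).
Conversely {A, C, D} meets every edge and has exactly 3 vertices, so 3 is optimal.

3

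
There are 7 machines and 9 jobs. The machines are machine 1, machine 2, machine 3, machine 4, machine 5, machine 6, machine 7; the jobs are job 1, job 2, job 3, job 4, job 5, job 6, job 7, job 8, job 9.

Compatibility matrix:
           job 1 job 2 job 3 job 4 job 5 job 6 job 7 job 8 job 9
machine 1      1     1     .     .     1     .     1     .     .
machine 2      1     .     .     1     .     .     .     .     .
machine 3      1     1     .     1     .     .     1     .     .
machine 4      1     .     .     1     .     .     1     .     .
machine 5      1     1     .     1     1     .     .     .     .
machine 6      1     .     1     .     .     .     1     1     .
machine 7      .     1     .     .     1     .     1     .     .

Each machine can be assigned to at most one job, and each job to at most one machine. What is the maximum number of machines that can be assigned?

For example, pair machine 1–job 5, machine 2–job 4, machine 3–job 7, machine 4–job 1, machine 5–job 2, machine 6–job 3.
The set {machine 1, machine 2, machine 3, machine 4, machine 5, machine 7} has only 5 neighbours ({job 1, job 2, job 4, job 5, job 7}), so by Hall's theorem at most 6 of the 7 machines can be matched.

6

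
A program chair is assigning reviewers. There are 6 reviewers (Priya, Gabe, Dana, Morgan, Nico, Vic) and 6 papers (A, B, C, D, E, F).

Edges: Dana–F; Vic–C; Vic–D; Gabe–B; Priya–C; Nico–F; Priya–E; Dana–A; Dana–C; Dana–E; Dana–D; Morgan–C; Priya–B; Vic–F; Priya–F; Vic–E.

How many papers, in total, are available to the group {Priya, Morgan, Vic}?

The union of neighbours of {Priya, Morgan, Vic} is {B, C, D, E, F}, which has 5 elements.
Since |N(S)| = 5 ≥ |S| = 3, Hall's condition holds for this subset.

5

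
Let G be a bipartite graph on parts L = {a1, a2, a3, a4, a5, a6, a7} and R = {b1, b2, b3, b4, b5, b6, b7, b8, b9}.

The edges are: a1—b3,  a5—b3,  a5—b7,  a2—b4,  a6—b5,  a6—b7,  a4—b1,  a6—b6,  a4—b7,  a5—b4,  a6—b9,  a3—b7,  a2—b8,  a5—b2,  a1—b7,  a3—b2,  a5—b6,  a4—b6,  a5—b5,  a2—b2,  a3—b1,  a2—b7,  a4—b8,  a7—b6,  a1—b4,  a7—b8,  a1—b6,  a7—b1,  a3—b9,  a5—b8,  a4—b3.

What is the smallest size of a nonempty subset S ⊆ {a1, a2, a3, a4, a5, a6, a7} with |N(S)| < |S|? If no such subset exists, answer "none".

none

A matching saturating every left vertex exists, for instance a1→b3, a2→b7, a3→b2, a4→b1, a5→b5, a6→b6, a7→b8.
By Hall's marriage theorem, this means |N(S)| ≥ |S| for every subset S, so no violating subset exists.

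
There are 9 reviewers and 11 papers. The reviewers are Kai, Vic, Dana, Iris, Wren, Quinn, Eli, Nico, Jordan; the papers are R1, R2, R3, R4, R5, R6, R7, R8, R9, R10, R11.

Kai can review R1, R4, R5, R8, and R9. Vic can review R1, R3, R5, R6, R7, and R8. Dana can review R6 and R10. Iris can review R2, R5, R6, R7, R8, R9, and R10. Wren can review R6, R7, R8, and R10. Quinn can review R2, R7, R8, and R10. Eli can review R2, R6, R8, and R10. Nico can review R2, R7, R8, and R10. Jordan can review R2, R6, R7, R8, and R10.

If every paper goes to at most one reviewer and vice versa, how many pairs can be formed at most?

8

A valid assignment of size 8: Kai-R4, Vic-R3, Dana-R10, Iris-R9, Wren-R8, Quinn-R2, Eli-R6, Nico-R7.
The set {Dana, Wren, Quinn, Eli, Nico, Jordan} has only 5 neighbours ({R10, R2, R6, R7, R8}), so by Hall's theorem at most 8 of the 9 reviewers can be matched.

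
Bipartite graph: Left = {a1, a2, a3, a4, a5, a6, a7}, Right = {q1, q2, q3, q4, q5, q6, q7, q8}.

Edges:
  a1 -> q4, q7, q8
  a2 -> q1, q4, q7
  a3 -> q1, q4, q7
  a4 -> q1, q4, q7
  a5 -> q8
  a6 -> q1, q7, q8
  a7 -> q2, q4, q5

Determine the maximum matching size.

A valid assignment of size 5: a1–q8, a2–q1, a3–q7, a4–q4, a7–q2.
The set {a1, a2, a3, a4, a5, a6} has only 4 neighbours ({q1, q4, q7, q8}), so by Hall's theorem at most 5 of the 7 left vertices can be matched.

5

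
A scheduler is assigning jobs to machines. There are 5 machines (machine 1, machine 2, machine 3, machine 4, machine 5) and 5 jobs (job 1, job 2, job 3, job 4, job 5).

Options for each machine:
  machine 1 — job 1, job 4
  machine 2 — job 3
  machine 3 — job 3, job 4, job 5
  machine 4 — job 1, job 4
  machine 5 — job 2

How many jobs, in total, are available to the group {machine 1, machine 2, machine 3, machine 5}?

5

The union of neighbours of {machine 1, machine 2, machine 3, machine 5} is {job 1, job 2, job 3, job 4, job 5}, which has 5 elements.
Since |N(S)| = 5 ≥ |S| = 4, Hall's condition holds for this subset.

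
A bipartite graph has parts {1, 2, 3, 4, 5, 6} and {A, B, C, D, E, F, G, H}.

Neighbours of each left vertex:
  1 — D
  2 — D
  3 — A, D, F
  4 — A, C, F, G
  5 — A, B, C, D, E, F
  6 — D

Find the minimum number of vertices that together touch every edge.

4

The 4 edges 1–D, 3–F, 4–C, 5–A form a matching, so any vertex cover needs at least 4 vertices (one per matched edge).
Conversely {3, 4, 5, D} meets every edge and has exactly 4 vertices, so 4 is optimal.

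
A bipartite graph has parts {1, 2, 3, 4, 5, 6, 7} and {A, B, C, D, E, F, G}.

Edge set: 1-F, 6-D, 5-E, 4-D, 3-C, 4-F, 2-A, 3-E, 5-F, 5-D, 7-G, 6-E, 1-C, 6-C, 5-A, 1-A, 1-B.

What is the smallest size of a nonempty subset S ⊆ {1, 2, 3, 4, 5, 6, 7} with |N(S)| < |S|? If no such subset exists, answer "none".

A matching saturating every left vertex exists, for instance 1→B, 2→A, 3→C, 4→F, 5→D, 6→E, 7→G.
By Hall's marriage theorem, this means |N(S)| ≥ |S| for every subset S, so no violating subset exists.

none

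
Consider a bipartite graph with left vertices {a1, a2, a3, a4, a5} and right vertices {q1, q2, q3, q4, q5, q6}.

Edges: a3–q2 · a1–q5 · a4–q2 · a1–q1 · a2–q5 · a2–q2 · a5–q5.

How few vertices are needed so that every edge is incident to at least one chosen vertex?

The 3 edges a1–q1, a2–q5, a3–q2 form a matching, so any vertex cover needs at least 3 vertices (one per matched edge).
Conversely {a1, q2, q5} meets every edge and has exactly 3 vertices, so 3 is optimal.

3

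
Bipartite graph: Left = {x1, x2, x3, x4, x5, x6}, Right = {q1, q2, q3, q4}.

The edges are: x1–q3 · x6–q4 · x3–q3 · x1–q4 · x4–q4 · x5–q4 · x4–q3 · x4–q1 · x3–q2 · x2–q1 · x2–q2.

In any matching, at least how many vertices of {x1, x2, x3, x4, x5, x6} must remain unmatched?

2

One maximum matching: x1→q3, x2→q1, x3→q2, x4→q4.
The set {x1, x2, x3, x4, x5, x6} has only 4 neighbours ({q1, q2, q3, q4}), so by Hall's theorem at most 4 of the 6 left vertices can be matched.
That matches 4 of the 6, leaving 2 unmatched; no matching can do better.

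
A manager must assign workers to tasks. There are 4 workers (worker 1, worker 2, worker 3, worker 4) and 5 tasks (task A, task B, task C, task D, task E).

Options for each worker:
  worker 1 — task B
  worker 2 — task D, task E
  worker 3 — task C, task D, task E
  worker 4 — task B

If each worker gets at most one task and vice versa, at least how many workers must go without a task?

One maximum matching: worker 1→task B, worker 2→task D, worker 3→task E.
The set {worker 1, worker 4} has only 1 neighbour ({task B}), so by Hall's theorem at most 3 of the 4 workers can be matched.
That matches 3 of the 4, leaving 1 unmatched; no matching can do better.

1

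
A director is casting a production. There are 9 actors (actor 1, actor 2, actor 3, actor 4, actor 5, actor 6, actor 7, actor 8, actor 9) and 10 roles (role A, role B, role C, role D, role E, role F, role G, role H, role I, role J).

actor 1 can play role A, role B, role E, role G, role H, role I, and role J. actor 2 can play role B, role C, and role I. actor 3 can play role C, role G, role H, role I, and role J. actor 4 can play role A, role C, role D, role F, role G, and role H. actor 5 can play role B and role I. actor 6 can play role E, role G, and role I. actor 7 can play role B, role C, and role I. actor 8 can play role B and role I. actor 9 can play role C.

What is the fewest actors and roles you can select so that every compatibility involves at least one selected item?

A maximum matching has 7 edges (e.g. actor 1–role G, actor 2–role C, actor 3–role J, actor 4–role F, actor 5–role I, actor 6–role E, actor 7–role B).
By König's theorem the minimum vertex cover has the same size. One such cover is {actor 1, actor 3, actor 4, actor 6, role B, role C, role I}.

7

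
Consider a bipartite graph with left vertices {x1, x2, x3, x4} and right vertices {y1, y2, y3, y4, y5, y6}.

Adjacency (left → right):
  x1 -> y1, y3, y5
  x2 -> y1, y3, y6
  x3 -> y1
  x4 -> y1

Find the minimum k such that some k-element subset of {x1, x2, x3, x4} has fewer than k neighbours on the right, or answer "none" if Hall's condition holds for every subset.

Take S = {x3, x4}. Its neighbourhood is {y1}, so |N(S)| = 1 < |S| = 2.
No single vertex violates Hall's condition since each has at least one neighbour, so 2 is the minimum.

2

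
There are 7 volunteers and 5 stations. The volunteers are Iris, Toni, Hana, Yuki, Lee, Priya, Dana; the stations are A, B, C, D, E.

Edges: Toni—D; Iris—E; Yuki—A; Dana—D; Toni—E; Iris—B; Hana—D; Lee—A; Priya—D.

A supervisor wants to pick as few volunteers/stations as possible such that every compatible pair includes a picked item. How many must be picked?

{Iris, Toni, A, D} is a vertex cover of size 4: every edge has an endpoint in this set.
No smaller cover exists because Iris–B, Toni–E, Hana–D, Yuki–A is a matching of size 4, and a cover must include an endpoint of each of these disjoint edges (König's theorem).

4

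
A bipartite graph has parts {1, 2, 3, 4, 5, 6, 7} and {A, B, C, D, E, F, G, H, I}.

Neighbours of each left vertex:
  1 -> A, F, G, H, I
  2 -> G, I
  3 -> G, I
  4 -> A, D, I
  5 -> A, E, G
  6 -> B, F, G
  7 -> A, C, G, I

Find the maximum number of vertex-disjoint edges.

A valid assignment of size 7: 1-A, 2-I, 3-G, 4-D, 5-E, 6-B, 7-C.
All 7 left vertices are matched, so no larger matching exists.

7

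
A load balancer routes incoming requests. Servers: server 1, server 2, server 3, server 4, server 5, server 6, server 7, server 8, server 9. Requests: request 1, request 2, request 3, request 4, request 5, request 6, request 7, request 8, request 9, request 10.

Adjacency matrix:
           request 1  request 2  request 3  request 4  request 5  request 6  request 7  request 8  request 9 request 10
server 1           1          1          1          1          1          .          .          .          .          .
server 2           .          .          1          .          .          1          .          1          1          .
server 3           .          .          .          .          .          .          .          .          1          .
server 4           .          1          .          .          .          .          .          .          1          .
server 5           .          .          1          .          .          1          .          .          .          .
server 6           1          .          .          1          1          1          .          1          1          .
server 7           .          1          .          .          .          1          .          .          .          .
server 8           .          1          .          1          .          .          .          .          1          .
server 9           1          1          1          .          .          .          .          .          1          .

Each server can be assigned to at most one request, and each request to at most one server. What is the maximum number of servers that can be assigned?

One maximum matching: server 1-request 1, server 2-request 8, server 3-request 9, server 4-request 2, server 5-request 3, server 6-request 5, server 7-request 6, server 8-request 4.
The set {server 1, server 2, server 3, server 4, server 5, server 6, server 7, server 8, server 9} has only 8 neighbours ({request 1, request 2, request 3, request 4, request 5, request 6, request 8, request 9}), so by Hall's theorem at most 8 of the 9 servers can be matched.

8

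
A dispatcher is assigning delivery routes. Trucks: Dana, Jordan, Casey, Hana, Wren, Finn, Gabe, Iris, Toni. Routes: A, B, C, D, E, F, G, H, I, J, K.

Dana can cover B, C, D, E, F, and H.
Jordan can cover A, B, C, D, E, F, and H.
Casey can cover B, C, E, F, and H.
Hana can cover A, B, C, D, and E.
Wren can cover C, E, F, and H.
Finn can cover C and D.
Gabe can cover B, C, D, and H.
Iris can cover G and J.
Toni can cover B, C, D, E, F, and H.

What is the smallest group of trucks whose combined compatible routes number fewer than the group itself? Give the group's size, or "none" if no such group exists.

Take S = {Dana, Jordan, Casey, Hana, Wren, Finn, Gabe, Toni}. Its neighbourhood is {A, B, C, D, E, F, H}, so |N(S)| = 7 < |S| = 8.
Every subset of size less than 8 has at least as many neighbours as members, so 8 is the minimum.

8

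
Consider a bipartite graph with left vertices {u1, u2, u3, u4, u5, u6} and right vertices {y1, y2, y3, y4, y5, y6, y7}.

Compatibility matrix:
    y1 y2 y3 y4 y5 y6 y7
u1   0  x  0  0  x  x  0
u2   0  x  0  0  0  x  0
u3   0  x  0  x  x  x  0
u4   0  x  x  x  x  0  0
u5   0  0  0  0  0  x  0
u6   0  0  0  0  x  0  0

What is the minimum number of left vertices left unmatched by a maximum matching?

1

For example, pair u1–y5, u2–y2, u3–y4, u4–y3, u5–y6.
The set {u1, u2, u5, u6} has only 3 neighbours ({y2, y5, y6}), so by Hall's theorem at most 5 of the 6 left vertices can be matched.
That matches 5 of the 6, leaving 1 unmatched; no matching can do better.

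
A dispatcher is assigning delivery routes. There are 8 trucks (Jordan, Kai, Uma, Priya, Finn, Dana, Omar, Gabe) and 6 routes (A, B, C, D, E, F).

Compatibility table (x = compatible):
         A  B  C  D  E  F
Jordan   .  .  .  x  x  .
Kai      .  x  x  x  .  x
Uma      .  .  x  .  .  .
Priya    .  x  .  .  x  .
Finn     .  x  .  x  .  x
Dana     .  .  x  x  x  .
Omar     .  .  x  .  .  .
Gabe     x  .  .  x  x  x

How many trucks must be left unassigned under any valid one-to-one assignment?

2

For example, pair Jordan-D, Kai-F, Uma-C, Priya-E, Finn-B, Gabe-A.
The set {Jordan, Kai, Uma, Priya, Finn, Dana, Omar} has only 5 neighbours ({B, C, D, E, F}), so by Hall's theorem at most 6 of the 8 trucks can be matched.
That matches 6 of the 8, leaving 2 unmatched; no matching can do better.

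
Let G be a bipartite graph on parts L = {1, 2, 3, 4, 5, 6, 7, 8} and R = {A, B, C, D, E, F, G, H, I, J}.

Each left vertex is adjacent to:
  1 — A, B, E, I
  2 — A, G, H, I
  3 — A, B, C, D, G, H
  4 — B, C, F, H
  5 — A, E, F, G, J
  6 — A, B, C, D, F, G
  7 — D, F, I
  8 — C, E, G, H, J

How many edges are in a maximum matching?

8

One maximum matching: 1–B, 2–I, 3–H, 4–F, 5–G, 6–A, 7–D, 8–J.
All 8 left vertices are matched, so no larger matching exists.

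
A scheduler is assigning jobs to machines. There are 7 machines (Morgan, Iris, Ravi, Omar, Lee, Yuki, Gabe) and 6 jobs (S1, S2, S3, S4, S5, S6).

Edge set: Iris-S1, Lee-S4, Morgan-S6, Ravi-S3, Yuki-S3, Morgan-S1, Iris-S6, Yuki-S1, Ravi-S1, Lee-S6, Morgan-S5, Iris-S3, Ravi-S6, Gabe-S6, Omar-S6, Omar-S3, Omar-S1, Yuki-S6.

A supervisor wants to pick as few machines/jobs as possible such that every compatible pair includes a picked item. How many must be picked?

{Morgan, Lee, S1, S3, S6} is a vertex cover of size 5: every edge has an endpoint in this set.
No smaller cover exists because Morgan–S5, Iris–S1, Ravi–S3, Omar–S6, Lee–S4 is a matching of size 5, and a cover must include an endpoint of each of these disjoint edges (König's theorem).

5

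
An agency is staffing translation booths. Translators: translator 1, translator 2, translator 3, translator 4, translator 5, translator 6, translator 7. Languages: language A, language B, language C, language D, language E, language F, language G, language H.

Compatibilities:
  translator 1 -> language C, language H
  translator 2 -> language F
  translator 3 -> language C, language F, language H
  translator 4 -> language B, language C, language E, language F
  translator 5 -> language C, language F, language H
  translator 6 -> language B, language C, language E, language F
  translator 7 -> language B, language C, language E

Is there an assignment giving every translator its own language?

The set {translator 1, translator 2, translator 3, translator 4, translator 5, translator 6, translator 7} has only 5 neighbours ({language B, language C, language E, language F, language H}), so by Hall's theorem at most 5 of the 7 translators can be matched.
Hence no matching covers every translator.

No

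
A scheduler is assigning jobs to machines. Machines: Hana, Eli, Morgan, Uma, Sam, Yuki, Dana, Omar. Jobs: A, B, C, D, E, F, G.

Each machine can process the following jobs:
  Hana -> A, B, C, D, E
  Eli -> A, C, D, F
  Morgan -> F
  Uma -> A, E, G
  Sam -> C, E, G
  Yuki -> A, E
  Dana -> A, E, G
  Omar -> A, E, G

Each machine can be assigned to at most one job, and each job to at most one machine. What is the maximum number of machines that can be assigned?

7

One maximum matching: Hana→B, Eli→D, Morgan→F, Uma→G, Sam→C, Yuki→A, Dana→E.
The set {Uma, Yuki, Dana, Omar} has only 3 neighbours ({A, E, G}), so by Hall's theorem at most 7 of the 8 machines can be matched.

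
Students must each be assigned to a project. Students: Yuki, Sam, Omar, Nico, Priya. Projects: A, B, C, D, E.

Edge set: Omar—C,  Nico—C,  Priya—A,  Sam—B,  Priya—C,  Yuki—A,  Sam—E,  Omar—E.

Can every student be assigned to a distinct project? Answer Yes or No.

The set {Yuki, Nico, Priya} has only 2 neighbours ({A, C}), so by Hall's theorem at most 4 of the 5 students can be matched.
Hence no matching covers every student.

No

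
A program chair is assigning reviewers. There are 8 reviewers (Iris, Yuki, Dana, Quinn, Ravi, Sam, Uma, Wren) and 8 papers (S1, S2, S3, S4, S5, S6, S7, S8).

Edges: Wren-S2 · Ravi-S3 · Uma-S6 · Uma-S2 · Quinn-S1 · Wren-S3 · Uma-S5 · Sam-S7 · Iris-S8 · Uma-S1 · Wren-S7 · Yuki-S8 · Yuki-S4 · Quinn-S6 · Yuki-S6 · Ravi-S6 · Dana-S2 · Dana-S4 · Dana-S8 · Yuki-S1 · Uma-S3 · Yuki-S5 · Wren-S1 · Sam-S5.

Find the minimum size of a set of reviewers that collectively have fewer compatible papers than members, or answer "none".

A matching saturating every reviewer exists, for instance Iris→S8, Yuki→S5, Dana→S4, Quinn→S1, Ravi→S3, Sam→S7, Uma→S6, Wren→S2.
By Hall's marriage theorem, this means |N(S)| ≥ |S| for every subset S, so no violating subset exists.

none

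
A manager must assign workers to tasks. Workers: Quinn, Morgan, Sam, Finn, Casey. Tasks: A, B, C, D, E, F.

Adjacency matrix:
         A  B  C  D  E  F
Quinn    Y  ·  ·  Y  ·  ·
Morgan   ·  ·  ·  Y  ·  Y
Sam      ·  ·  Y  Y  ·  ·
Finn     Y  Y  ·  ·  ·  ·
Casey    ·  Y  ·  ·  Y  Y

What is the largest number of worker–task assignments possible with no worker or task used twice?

5

For example, pair Quinn–D, Morgan–F, Sam–C, Finn–A, Casey–B.
This saturates every worker, so 5 is the maximum.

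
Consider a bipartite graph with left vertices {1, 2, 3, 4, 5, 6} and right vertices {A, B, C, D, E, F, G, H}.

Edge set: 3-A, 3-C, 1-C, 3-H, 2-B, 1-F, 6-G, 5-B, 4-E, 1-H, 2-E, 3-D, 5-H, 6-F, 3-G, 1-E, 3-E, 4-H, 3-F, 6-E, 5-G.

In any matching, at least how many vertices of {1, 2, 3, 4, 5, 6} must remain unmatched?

0

A valid assignment of size 6: 1-C, 2-B, 3-A, 4-H, 5-G, 6-E.
This saturates every left vertex, so 6 is the maximum.
That matches 6 of the 6, leaving 0 unmatched; no matching can do better.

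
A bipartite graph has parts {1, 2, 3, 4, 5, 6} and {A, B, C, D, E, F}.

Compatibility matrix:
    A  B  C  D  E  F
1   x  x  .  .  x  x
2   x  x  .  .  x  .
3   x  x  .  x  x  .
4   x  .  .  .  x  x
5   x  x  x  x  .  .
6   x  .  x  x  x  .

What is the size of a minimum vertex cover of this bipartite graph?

6

{1, 2, 3, 4, 5, 6} is a vertex cover of size 6: every edge has an endpoint in this set.
No smaller cover exists because 1–A, 2–B, 3–D, 4–F, 5–C, 6–E is a matching of size 6, and a cover must include an endpoint of each of these disjoint edges (König's theorem).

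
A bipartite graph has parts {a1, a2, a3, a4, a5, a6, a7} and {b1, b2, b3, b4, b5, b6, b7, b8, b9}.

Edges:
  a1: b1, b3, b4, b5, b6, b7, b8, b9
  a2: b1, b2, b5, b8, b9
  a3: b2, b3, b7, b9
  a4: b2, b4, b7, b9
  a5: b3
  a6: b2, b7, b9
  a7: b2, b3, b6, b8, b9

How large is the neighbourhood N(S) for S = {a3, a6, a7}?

The union of neighbours of {a3, a6, a7} is {b2, b3, b6, b7, b8, b9}, which has 6 elements.
Since |N(S)| = 6 ≥ |S| = 3, Hall's condition holds for this subset.

6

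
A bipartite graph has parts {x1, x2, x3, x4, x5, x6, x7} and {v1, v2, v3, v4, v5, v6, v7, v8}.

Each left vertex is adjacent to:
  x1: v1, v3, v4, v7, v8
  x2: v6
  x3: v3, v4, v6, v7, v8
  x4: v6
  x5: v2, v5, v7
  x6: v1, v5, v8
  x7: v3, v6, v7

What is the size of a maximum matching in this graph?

One maximum matching: x1–v3, x2–v6, x3–v4, x5–v2, x6–v1, x7–v7.
The set {x2, x4} has only 1 neighbour ({v6}), so by Hall's theorem at most 6 of the 7 left vertices can be matched.

6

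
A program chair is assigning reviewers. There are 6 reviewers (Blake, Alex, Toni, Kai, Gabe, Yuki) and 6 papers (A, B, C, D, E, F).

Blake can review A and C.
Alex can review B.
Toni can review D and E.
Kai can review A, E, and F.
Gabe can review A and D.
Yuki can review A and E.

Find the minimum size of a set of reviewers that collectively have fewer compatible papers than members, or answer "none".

A matching saturating every reviewer exists, for instance Blake→C, Alex→B, Toni→D, Kai→F, Gabe→A, Yuki→E.
By Hall's marriage theorem, this means |N(S)| ≥ |S| for every subset S, so no violating subset exists.

none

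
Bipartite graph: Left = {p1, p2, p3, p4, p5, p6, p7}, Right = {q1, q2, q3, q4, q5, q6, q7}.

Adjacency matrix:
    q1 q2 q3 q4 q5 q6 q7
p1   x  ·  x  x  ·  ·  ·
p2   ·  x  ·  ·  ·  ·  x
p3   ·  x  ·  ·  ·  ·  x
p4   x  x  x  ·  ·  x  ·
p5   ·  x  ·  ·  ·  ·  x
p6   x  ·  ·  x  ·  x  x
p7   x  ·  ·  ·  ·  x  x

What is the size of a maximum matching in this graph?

For example, pair p1→q3, p2→q7, p3→q2, p4→q1, p6→q4, p7→q6.
The set {p2, p3, p5} has only 2 neighbours ({q2, q7}), so by Hall's theorem at most 6 of the 7 left vertices can be matched.

6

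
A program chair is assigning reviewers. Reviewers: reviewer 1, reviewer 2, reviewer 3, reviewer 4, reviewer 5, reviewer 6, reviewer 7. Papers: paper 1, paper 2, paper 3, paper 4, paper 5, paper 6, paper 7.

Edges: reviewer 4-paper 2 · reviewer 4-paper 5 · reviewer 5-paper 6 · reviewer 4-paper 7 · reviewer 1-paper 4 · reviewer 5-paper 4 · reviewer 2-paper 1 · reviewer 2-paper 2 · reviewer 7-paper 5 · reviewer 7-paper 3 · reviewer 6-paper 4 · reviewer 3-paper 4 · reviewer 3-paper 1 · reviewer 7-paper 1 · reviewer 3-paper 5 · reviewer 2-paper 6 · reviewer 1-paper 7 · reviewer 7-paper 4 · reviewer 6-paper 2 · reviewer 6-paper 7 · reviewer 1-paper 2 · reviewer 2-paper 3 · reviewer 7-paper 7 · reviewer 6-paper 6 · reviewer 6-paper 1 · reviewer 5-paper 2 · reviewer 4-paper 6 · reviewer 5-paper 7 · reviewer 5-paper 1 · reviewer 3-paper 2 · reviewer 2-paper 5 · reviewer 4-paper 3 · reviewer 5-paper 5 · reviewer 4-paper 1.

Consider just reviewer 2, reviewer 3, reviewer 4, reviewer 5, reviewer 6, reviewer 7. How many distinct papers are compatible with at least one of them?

7

The union of neighbours of {reviewer 2, reviewer 3, reviewer 4, reviewer 5, reviewer 6, reviewer 7} is {paper 1, paper 2, paper 3, paper 4, paper 5, paper 6, paper 7}, which has 7 elements.
Since |N(S)| = 7 ≥ |S| = 6, Hall's condition holds for this subset.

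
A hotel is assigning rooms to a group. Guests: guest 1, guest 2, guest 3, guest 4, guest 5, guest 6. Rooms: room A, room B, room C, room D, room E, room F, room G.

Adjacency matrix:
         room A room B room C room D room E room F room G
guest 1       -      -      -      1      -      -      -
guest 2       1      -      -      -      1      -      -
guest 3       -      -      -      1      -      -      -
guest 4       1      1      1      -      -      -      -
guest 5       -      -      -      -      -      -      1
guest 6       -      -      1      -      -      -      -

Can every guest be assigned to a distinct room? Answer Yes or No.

The set {guest 1, guest 3} has only 1 neighbour ({room D}), so by Hall's theorem at most 5 of the 6 guests can be matched.
Hence no matching covers every guest.

No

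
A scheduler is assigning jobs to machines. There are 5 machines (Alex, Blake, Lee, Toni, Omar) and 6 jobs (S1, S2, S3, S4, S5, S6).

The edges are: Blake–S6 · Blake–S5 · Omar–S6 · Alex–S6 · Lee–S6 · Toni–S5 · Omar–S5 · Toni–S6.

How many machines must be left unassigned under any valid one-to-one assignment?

3

For example, pair Alex-S6, Blake-S5.
The set {Alex, Blake, Lee, Toni, Omar} has only 2 neighbours ({S5, S6}), so by Hall's theorem at most 2 of the 5 machines can be matched.
That matches 2 of the 5, leaving 3 unmatched; no matching can do better.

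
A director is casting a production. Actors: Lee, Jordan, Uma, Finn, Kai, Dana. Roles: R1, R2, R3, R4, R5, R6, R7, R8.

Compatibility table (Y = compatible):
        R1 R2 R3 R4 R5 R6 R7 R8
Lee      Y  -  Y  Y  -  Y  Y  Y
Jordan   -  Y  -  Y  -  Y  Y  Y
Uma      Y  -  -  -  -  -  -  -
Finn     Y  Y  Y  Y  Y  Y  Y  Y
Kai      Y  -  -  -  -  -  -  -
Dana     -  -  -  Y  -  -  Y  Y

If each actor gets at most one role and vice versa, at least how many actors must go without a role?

1

A valid assignment of size 5: Lee-R3, Jordan-R2, Uma-R1, Finn-R6, Dana-R7.
The set {Uma, Kai} has only 1 neighbour ({R1}), so by Hall's theorem at most 5 of the 6 actors can be matched.
That matches 5 of the 6, leaving 1 unmatched; no matching can do better.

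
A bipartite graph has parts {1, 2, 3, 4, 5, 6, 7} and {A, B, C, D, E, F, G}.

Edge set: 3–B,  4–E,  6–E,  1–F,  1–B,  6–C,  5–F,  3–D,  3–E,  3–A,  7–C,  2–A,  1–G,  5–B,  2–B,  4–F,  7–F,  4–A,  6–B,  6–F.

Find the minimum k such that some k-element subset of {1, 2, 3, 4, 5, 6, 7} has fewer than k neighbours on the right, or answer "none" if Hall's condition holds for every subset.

none

A matching saturating every left vertex exists, for instance 1→G, 2→A, 3→D, 4→E, 5→B, 6→C, 7→F.
By Hall's marriage theorem, this means |N(S)| ≥ |S| for every subset S, so no violating subset exists.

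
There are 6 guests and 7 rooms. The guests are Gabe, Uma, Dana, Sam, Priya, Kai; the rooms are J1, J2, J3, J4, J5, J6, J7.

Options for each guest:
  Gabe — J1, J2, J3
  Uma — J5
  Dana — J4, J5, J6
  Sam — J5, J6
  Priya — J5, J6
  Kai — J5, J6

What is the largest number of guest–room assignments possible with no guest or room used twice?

One maximum matching: Gabe–J3, Uma–J5, Dana–J4, Sam–J6.
The set {Uma, Sam, Priya, Kai} has only 2 neighbours ({J5, J6}), so by Hall's theorem at most 4 of the 6 guests can be matched.

4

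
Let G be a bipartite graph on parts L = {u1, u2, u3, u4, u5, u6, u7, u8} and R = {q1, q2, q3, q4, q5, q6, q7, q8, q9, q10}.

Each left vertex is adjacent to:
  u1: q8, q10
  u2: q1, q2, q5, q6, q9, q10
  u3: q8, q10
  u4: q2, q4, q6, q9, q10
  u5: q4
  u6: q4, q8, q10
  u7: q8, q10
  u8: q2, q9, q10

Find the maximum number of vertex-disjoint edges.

6

One maximum matching: u1–q10, u2–q6, u3–q8, u4–q9, u5–q4, u8–q2.
The set {u1, u3, u5, u6, u7} has only 3 neighbours ({q10, q4, q8}), so by Hall's theorem at most 6 of the 8 left vertices can be matched.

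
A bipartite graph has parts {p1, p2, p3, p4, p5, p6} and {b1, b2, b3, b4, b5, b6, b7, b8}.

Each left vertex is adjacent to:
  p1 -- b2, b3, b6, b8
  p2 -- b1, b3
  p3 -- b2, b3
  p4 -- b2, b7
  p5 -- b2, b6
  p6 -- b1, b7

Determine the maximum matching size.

For example, pair p1-b8, p2-b1, p3-b3, p4-b2, p5-b6, p6-b7.
This saturates every left vertex, so 6 is the maximum.

6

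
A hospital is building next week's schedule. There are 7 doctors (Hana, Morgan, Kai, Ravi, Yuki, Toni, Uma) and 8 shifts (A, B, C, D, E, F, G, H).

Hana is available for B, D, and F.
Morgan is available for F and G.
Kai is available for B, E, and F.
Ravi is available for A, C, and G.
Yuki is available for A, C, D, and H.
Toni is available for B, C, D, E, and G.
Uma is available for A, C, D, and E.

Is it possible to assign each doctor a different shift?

Yes

For example, pair Hana-F, Morgan-G, Kai-B, Ravi-A, Yuki-C, Toni-D, Uma-E.
Every doctor is matched, so this matching saturates all of them.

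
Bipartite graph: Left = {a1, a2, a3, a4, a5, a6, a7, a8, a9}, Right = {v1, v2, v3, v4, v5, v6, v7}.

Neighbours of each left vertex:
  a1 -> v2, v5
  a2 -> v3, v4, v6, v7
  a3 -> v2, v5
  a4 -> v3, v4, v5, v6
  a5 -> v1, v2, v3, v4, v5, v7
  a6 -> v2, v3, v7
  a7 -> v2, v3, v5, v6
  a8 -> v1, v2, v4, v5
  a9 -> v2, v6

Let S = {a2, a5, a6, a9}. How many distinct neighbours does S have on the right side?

The union of neighbours of {a2, a5, a6, a9} is {v1, v2, v3, v4, v5, v6, v7}, which has 7 elements.
Since |N(S)| = 7 ≥ |S| = 4, Hall's condition holds for this subset.

7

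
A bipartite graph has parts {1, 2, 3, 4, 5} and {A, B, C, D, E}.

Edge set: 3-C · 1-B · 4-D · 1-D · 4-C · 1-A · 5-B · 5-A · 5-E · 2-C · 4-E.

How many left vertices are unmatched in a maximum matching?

One maximum matching: 1-D, 2-C, 4-E, 5-B.
The set {2, 3} has only 1 neighbour ({C}), so by Hall's theorem at most 4 of the 5 left vertices can be matched.
That matches 4 of the 5, leaving 1 unmatched; no matching can do better.

1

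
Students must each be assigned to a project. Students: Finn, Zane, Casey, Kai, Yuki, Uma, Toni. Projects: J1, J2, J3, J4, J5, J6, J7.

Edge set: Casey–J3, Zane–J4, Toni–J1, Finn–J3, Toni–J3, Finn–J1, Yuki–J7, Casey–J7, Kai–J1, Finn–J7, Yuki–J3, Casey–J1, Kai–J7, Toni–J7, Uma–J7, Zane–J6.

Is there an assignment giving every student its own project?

No

The set {Finn, Casey, Kai, Yuki, Uma, Toni} has only 3 neighbours ({J1, J3, J7}), so by Hall's theorem at most 4 of the 7 students can be matched.
Hence no matching covers every student.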